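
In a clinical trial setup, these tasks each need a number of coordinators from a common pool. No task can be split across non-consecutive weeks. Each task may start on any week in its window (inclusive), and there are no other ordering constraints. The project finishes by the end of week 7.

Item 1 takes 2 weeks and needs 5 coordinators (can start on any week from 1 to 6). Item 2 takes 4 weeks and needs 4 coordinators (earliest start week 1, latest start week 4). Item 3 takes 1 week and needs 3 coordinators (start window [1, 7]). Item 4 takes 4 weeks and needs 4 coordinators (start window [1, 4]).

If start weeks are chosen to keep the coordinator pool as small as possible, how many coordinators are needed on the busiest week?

8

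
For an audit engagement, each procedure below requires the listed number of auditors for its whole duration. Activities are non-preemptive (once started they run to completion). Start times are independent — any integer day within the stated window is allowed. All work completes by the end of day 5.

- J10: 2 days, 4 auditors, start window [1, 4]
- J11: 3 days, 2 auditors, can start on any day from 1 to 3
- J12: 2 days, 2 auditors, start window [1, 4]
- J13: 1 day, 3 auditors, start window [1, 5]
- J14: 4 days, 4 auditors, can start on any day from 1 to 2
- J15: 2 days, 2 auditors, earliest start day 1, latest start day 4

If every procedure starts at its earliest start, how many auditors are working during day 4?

4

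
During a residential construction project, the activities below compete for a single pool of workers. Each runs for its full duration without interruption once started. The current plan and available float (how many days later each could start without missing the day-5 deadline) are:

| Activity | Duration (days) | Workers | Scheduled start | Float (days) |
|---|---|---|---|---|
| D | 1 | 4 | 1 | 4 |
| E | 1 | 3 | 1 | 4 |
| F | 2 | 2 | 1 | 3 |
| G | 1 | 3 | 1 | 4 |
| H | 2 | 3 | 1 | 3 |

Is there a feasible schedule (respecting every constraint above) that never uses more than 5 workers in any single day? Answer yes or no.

Schedule D@1, E@2, F@2, G@3, H@4: d1:4  d2:5  d3:5  d4:3  d5:3 — peak 5 ≤ 5.

yes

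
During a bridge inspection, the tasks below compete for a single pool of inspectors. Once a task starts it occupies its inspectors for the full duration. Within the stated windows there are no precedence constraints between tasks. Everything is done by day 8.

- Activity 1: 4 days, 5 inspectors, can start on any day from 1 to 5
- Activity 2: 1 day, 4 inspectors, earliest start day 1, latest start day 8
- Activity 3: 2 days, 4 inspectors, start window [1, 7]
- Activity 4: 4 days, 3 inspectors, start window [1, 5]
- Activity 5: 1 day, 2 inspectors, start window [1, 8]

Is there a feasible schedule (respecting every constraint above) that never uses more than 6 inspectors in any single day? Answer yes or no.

The minimum achievable peak is 7; 6 < 7, so no feasible schedule stays within the cap.

no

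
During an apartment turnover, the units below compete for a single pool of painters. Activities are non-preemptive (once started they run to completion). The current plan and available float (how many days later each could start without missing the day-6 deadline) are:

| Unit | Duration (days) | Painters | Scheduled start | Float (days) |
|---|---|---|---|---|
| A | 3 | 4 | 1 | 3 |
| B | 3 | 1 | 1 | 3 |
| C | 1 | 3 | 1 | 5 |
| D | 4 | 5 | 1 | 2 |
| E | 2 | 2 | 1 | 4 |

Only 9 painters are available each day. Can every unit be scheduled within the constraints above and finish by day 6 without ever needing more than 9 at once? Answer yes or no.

yes

Schedule A@1, B@4, C@1, D@2, E@4: d1:7  d2:9  d3:9  d4:8  d5:8  d6:1 — peak 9 ≤ 9.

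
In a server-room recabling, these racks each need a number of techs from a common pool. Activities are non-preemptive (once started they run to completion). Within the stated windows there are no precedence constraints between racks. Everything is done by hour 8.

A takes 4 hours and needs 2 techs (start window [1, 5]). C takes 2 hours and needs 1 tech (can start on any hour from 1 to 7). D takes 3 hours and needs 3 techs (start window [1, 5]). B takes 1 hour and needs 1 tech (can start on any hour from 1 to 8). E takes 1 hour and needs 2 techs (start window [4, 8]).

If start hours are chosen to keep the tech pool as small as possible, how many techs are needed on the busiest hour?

3

Early-start (A@1, C@1, D@1, B@1, E@4) gives peak 7: h1:7  h2:6  h3:5  h4:4  h5:0  h6:0  h7:0  h8:0.
Shift D→5, B→3, E→8.
Schedule A@1, C@1, D@5, B@3, E@8: h1:3  h2:3  h3:3  h4:2  h5:3  h6:3  h7:3  h8:2 — peak 3.
Total tech-hours = 22 over 8 hours ⇒ peak ≥ ⌈22/8⌉ = 3, so 3 is optimal.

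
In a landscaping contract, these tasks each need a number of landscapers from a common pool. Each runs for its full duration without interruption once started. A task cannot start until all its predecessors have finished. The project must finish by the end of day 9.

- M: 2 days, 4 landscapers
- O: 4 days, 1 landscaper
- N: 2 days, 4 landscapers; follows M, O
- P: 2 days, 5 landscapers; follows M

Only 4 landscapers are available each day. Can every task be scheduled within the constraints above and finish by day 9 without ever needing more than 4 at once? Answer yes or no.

no

The minimum achievable peak is 5; 4 < 5, so no feasible schedule stays within the cap.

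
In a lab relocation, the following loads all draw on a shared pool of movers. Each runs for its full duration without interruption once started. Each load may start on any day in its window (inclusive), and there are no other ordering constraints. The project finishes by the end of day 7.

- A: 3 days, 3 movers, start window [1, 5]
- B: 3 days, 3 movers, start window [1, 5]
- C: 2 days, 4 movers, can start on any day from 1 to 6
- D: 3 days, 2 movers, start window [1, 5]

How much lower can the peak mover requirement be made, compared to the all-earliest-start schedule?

Early-start peak: d1:12  d2:12  d3:8  d4:0  d5:0  d6:0  d7:0 ⇒ 12.
Leveled (A@1, B@1, C@4, D@4): d1:6  d2:6  d3:6  d4:6  d5:6  d6:2  d7:0 ⇒ 6.
Reduction 12 − 6 = 6.

6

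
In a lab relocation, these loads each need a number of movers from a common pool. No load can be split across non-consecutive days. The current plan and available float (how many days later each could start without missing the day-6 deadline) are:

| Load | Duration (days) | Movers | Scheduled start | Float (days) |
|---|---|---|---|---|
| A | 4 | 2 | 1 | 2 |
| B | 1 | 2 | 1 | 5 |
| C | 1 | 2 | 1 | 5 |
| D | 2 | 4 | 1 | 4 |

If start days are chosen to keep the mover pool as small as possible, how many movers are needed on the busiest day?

Early-start (A@1, B@1, C@1, D@1) gives peak 10: d1:10  d2:6  d3:2  d4:2  d5:0  d6:0.
Shift C→2, D→5.
Schedule A@1, B@1, C@2, D@5: d1:4  d2:4  d3:2  d4:2  d5:4  d6:4 — peak 4.
Total mover-days = 20 over 6 days ⇒ peak ≥ ⌈20/6⌉ = 4, so 4 is optimal.

4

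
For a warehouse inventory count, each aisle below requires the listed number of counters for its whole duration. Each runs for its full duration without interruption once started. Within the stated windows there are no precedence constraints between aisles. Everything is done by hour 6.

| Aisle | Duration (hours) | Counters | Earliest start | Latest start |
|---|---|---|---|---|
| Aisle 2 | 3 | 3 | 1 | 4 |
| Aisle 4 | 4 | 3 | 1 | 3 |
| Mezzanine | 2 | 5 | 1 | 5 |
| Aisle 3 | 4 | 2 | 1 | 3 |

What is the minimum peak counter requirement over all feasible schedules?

8

Early-start (Aisle 2@1, Aisle 4@1, Mezzanine@1, Aisle 3@1) gives peak 13: h1:13  h2:13  h3:8  h4:5  h5:0  h6:0.
Shift Mezzanine→5.
Schedule Aisle 2@1, Aisle 4@1, Mezzanine@5, Aisle 3@1: h1:8  h2:8  h3:8  h4:5  h5:5  h6:5 — peak 8.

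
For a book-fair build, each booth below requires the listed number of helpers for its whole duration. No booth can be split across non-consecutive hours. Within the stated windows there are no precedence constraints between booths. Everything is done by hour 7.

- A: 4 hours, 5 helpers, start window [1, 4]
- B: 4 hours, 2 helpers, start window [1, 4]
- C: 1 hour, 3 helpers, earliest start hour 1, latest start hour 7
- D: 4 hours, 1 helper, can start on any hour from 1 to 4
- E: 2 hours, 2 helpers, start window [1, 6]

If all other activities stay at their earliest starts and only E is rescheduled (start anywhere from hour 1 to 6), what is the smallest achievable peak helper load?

E@1: h1:13  h2:10  h3:8  h4:8  h5:0  h6:0  h7:0 → peak 13
E@2: h1:11  h2:10  h3:10  h4:8  h5:0  h6:0  h7:0 → peak 11
E@3: h1:11  h2:8  h3:10  h4:10  h5:0  h6:0  h7:0 → peak 11
E@4: h1:11  h2:8  h3:8  h4:10  h5:2  h6:0  h7:0 → peak 11
E@5: h1:11  h2:8  h3:8  h4:8  h5:2  h6:2  h7:0 → peak 11
E@6: h1:11  h2:8  h3:8  h4:8  h5:0  h6:2  h7:2 → peak 11
Best is E@2, peak 11.

11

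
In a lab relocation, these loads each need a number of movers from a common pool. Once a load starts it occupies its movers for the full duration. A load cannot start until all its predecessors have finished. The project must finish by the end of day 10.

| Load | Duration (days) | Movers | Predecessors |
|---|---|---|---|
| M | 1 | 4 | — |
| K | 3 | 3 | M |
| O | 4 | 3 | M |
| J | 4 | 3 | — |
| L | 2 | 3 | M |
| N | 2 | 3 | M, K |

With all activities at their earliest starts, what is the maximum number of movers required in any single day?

Early-start schedule: M@1, K@2, O@2, J@1, L@2, N@5.
Load per day: day 1: 7, day 2: 12, day 3: 12, day 4: 9, day 5: 6, day 6: 3, day 7: 0, day 8: 0, day 9: 0, day 10: 0.
Peak is 12.

12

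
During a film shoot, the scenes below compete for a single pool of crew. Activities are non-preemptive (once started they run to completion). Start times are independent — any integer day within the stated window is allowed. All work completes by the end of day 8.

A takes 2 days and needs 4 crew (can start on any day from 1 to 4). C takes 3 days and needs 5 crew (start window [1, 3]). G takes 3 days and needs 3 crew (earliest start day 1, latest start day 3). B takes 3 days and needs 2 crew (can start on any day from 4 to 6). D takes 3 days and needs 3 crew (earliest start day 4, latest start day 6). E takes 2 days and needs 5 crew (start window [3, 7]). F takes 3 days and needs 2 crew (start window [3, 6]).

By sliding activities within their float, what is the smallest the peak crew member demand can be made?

8

Early-start (A@1, C@1, G@1, B@4, D@4, E@3, F@3) gives peak 15: d1:12  d2:12  d3:15  d4:12  d5:7  d6:5  d7:0  d8:0.
Shift A→4, D→6, E→7, F→4.
Schedule A@4, C@1, G@1, B@4, D@6, E@7, F@4: d1:8  d2:8  d3:8  d4:8  d5:8  d6:7  d7:8  d8:8 — peak 8.
Total crew member-days = 63 over 8 days ⇒ peak ≥ ⌈63/8⌉ = 8, so 8 is optimal.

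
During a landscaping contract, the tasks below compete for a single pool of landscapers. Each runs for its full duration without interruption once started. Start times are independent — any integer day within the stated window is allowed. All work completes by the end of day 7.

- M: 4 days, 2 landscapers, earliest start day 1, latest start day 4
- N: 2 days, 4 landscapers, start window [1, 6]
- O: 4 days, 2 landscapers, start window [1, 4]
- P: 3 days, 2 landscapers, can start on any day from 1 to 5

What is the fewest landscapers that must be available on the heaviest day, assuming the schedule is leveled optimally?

6

Early-start (M@1, N@1, O@1, P@1) gives peak 10: d1:10  d2:10  d3:6  d4:4  d5:0  d6:0  d7:0.
Shift O→3, P→3.
Schedule M@1, N@1, O@3, P@3: d1:6  d2:6  d3:6  d4:6  d5:4  d6:2  d7:0 — peak 6.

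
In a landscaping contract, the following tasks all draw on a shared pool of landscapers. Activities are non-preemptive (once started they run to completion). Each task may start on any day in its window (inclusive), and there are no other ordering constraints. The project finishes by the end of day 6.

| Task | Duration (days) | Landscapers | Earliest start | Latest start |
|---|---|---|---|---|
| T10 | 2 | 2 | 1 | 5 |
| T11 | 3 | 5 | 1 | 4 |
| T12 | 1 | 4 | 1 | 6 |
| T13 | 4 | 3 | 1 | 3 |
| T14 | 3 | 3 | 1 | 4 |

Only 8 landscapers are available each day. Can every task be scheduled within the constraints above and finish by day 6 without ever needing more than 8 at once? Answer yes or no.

yes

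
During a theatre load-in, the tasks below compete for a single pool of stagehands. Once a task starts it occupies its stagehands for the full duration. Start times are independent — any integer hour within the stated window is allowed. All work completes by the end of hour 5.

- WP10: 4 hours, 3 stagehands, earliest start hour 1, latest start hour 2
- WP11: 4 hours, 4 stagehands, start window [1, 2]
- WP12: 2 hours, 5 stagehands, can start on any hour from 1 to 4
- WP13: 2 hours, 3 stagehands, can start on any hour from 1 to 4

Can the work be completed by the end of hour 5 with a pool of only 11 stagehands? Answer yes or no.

The minimum achievable peak is 12; 11 < 12, so no feasible schedule stays within the cap.

no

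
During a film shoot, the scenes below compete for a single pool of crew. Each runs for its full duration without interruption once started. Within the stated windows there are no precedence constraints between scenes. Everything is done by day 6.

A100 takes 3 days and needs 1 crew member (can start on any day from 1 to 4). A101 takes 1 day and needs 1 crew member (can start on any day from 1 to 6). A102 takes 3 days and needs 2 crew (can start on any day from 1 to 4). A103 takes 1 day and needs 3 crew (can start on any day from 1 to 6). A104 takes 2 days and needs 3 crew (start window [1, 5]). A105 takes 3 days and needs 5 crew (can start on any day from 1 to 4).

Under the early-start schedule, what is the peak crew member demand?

Early-start schedule: A100@1, A101@1, A102@1, A103@1, A104@1, A105@1.
Load per day: day 1: 15, day 2: 11, day 3: 8, day 4: 0, day 5: 0, day 6: 0.
Peak is 15.

15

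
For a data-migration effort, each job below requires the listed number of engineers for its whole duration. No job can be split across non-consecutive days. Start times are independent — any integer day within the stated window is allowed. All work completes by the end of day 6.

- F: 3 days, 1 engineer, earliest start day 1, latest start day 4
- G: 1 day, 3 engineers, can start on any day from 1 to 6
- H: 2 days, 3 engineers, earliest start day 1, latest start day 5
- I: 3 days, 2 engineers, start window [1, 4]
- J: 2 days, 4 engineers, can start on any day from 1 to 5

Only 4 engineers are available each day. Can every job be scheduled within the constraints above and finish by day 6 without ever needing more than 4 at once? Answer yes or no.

no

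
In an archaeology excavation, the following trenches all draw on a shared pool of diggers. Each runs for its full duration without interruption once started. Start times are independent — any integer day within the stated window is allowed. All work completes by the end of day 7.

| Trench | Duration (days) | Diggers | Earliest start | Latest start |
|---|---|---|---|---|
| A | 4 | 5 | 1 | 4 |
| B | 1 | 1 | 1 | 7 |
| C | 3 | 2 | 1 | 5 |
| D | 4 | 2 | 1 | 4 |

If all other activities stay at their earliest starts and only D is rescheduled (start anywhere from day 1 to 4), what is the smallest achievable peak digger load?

8

D@1: d1:10  d2:9  d3:9  d4:7  d5:0  d6:0  d7:0 → peak 10
D@2: d1:8  d2:9  d3:9  d4:7  d5:2  d6:0  d7:0 → peak 9
D@3: d1:8  d2:7  d3:9  d4:7  d5:2  d6:2  d7:0 → peak 9
D@4: d1:8  d2:7  d3:7  d4:7  d5:2  d6:2  d7:2 → peak 8
Best is D@4, peak 8.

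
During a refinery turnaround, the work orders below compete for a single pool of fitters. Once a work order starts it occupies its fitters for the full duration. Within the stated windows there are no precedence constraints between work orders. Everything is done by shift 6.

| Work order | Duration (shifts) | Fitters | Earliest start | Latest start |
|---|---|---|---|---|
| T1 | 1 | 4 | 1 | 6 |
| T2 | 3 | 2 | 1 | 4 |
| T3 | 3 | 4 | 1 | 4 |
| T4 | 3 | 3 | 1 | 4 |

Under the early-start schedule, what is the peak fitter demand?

13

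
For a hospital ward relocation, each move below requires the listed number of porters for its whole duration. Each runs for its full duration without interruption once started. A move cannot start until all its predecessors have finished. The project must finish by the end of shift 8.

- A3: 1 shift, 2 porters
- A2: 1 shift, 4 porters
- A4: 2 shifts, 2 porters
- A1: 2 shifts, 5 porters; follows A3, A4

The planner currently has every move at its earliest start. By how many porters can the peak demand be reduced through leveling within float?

3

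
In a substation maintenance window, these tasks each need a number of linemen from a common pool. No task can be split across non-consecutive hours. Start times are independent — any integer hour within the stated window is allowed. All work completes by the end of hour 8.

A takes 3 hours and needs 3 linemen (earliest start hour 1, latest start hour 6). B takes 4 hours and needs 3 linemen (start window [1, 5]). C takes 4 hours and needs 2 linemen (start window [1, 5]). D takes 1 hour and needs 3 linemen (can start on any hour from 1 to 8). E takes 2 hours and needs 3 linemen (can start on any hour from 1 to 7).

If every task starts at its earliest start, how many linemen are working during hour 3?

At early start, hour 3 has: A, B, C.
Demand: 3 + 3 + 2 = 8.

8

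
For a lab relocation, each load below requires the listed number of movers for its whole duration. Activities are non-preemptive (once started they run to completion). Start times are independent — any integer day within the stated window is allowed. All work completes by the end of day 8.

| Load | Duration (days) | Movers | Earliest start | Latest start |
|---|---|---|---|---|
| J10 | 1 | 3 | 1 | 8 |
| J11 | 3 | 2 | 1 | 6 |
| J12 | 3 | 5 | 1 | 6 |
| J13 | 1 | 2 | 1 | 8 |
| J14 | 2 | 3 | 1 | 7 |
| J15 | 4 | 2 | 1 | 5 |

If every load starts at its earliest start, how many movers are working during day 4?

2

At early start, day 4 has: J15.
Demand: 2 = 2.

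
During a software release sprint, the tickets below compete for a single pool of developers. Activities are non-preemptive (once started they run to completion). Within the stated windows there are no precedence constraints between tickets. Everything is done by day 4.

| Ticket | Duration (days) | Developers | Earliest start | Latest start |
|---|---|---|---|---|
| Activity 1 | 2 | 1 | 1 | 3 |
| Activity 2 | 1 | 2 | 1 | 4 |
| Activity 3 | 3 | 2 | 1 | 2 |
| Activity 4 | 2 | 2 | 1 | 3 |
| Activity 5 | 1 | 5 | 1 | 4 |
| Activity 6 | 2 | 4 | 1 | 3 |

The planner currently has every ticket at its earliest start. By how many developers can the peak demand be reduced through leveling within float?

Early-start peak: d1:16  d2:9  d3:2  d4:0 ⇒ 16.
Leveled (Activity 1@1, Activity 2@3, Activity 3@1, Activity 4@3, Activity 5@4, Activity 6@1): d1:7  d2:7  d3:6  d4:7 ⇒ 7.
Reduction 16 − 7 = 9.

9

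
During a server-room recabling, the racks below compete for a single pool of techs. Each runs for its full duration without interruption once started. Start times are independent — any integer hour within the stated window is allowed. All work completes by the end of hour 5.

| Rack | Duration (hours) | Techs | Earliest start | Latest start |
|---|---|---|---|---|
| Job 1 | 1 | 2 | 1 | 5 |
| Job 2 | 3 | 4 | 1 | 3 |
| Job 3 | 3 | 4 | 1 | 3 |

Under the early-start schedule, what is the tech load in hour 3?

8

At early start, hour 3 has: Job 2, Job 3.
Demand: 4 + 4 = 8.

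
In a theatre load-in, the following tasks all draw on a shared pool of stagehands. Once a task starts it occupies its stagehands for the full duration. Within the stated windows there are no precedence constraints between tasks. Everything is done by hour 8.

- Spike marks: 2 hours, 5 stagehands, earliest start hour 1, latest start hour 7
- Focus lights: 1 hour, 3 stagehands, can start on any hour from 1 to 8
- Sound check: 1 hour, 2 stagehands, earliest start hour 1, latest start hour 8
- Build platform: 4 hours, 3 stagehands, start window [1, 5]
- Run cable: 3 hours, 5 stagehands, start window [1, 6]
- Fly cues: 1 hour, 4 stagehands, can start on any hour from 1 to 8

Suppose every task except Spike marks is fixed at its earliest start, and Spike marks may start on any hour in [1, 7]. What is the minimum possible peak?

17

Spike marks@1: h1:22  h2:13  h3:8  h4:3  h5:0  h6:0  h7:0  h8:0 → peak 22
Spike marks@2: h1:17  h2:13  h3:13  h4:3  h5:0  h6:0  h7:0  h8:0 → peak 17
Spike marks@3: h1:17  h2:8  h3:13  h4:8  h5:0  h6:0  h7:0  h8:0 → peak 17
Spike marks@4: h1:17  h2:8  h3:8  h4:8  h5:5  h6:0  h7:0  h8:0 → peak 17
Spike marks@5: h1:17  h2:8  h3:8  h4:3  h5:5  h6:5  h7:0  h8:0 → peak 17
Spike marks@6: h1:17  h2:8  h3:8  h4:3  h5:0  h6:5  h7:5  h8:0 → peak 17
Spike marks@7: h1:17  h2:8  h3:8  h4:3  h5:0  h6:0  h7:5  h8:5 → peak 17
Best is Spike marks@2, peak 17.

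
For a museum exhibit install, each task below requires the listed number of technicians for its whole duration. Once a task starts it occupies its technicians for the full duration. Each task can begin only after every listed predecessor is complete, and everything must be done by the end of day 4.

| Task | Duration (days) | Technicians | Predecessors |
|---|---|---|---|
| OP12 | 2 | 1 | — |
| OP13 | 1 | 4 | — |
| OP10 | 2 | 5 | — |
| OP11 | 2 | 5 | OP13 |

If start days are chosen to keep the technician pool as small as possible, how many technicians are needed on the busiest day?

9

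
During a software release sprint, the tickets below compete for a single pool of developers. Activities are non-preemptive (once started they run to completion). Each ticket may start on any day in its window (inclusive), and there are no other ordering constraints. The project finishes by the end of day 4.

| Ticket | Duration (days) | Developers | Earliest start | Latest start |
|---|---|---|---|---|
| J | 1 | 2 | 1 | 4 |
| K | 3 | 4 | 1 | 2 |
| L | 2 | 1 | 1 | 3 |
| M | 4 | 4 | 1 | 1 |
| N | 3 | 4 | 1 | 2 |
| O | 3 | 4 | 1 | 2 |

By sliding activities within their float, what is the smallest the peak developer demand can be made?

Early-start (J@1, K@1, L@1, M@1, N@1, O@1) gives peak 19: d1:19  d2:17  d3:16  d4:4.
Shift O→2.
Schedule J@1, K@1, L@1, M@1, N@1, O@2: d1:15  d2:17  d3:16  d4:8 — peak 17.

17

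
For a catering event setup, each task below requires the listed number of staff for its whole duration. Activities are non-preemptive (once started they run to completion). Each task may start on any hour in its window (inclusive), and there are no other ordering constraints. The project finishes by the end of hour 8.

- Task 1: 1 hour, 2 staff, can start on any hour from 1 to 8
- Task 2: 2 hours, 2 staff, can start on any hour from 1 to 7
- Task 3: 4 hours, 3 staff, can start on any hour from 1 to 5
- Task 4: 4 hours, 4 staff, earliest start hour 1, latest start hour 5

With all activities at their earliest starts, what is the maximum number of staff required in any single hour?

Early-start schedule: Task 1@1, Task 2@1, Task 3@1, Task 4@1.
Load per hour: hour 1: 11, hour 2: 9, hour 3: 7, hour 4: 7, hour 5: 0, hour 6: 0, hour 7: 0, hour 8: 0.
Peak is 11.

11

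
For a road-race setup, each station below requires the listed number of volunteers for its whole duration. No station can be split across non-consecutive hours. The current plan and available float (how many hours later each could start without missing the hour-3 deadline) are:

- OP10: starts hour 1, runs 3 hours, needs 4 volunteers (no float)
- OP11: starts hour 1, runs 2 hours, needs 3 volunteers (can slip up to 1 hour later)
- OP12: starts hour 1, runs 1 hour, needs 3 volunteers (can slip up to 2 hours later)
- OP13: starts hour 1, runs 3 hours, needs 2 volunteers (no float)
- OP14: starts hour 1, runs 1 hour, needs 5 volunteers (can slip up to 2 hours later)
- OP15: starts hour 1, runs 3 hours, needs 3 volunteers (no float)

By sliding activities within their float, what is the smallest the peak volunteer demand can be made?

15

Early-start (OP10@1, OP11@1, OP12@1, OP13@1, OP14@1, OP15@1) gives peak 20: h1:20  h2:12  h3:9.
Shift OP14→3.
Schedule OP10@1, OP11@1, OP12@1, OP13@1, OP14@3, OP15@1: h1:15  h2:12  h3:14 — peak 15.
No arrangement of the 18 feasible schedules does better.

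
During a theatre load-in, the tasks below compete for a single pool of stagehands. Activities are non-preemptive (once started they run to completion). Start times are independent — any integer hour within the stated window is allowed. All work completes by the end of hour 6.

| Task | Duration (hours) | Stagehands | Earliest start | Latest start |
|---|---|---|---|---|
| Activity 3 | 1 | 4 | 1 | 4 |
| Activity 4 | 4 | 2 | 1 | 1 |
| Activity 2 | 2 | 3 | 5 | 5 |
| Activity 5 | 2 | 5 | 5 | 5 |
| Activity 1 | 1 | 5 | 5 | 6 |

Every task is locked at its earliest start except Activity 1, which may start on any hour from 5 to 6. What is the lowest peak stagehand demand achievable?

13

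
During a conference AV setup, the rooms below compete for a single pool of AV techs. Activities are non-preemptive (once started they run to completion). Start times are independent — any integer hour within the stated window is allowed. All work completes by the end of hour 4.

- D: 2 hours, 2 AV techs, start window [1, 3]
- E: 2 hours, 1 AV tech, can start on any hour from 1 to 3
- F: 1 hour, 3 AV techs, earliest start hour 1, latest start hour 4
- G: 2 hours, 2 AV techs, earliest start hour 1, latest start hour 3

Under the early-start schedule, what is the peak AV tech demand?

Early-start schedule: D@1, E@1, F@1, G@1.
Load per hour: hour 1: 8, hour 2: 5, hour 3: 0, hour 4: 0.
Peak is 8.

8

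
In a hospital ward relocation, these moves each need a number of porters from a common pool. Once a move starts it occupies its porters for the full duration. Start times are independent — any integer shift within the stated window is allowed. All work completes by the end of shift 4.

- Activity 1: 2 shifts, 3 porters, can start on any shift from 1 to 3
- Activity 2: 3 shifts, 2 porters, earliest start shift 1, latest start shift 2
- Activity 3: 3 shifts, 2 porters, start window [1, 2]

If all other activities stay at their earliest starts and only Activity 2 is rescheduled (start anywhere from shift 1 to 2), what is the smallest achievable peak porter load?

7

Activity 2@1: s1:7  s2:7  s3:4  s4:0 → peak 7
Activity 2@2: s1:5  s2:7  s3:4  s4:2 → peak 7
Best is Activity 2@1, peak 7.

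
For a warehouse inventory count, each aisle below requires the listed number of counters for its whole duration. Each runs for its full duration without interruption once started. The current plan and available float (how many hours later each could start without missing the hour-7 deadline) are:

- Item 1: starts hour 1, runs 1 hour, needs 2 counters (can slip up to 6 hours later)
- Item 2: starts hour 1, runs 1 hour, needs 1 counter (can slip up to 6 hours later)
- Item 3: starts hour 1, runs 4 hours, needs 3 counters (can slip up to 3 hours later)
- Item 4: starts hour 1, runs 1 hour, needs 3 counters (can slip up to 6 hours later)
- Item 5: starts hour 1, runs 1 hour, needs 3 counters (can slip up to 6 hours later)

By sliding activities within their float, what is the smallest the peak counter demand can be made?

Early-start (Item 1@1, Item 2@1, Item 3@1, Item 4@1, Item 5@1) gives peak 12: h1:12  h2:3  h3:3  h4:3  h5:0  h6:0  h7:0.
Shift Item 3→2, Item 4→6, Item 5→7.
Schedule Item 1@1, Item 2@1, Item 3@2, Item 4@6, Item 5@7: h1:3  h2:3  h3:3  h4:3  h5:3  h6:3  h7:3 — peak 3.
Total counter-hours = 21 over 7 hours ⇒ peak ≥ ⌈21/7⌉ = 3, so 3 is optimal.

3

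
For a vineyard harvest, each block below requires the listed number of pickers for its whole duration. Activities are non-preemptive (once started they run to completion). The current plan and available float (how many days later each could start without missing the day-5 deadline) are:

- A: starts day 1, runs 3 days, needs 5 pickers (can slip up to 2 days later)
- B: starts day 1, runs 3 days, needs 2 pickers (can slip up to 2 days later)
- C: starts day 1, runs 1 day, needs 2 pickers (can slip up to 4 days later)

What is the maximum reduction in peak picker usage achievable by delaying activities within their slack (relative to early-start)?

2

Early-start peak: d1:9  d2:7  d3:7  d4:0  d5:0 ⇒ 9.
Leveled (A@1, B@1, C@4): d1:7  d2:7  d3:7  d4:2  d5:0 ⇒ 7.
Reduction 9 − 7 = 2.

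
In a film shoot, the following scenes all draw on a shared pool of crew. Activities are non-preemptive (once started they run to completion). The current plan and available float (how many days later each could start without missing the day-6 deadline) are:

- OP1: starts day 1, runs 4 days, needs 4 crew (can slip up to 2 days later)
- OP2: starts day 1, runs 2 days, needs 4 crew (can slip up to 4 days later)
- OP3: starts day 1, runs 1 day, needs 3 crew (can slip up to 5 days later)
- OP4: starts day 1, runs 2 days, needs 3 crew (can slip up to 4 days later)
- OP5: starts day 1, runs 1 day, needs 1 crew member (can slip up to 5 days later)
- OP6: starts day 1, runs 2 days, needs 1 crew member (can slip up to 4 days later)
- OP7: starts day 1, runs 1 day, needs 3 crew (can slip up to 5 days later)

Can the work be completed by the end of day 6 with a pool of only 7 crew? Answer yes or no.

Schedule OP1@1, OP2@5, OP3@1, OP4@2, OP5@4, OP6@4, OP7@6: d1:7  d2:7  d3:7  d4:6  d5:5  d6:7 — peak 7 ≤ 7.

yes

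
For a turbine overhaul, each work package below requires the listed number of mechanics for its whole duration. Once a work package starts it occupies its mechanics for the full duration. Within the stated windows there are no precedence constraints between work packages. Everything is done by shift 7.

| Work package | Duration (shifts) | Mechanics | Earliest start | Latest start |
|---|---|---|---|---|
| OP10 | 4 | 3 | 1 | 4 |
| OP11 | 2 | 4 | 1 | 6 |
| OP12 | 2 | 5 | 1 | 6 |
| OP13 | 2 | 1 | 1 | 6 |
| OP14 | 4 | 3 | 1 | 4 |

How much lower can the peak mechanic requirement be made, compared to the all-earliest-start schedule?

Early-start peak: s1:16  s2:16  s3:6  s4:6  s5:0  s6:0  s7:0 ⇒ 16.
Leveled (OP10@1, OP11@1, OP12@5, OP13@1, OP14@3): s1:8  s2:8  s3:6  s4:6  s5:8  s6:8  s7:0 ⇒ 8.
Reduction 16 − 8 = 8.

8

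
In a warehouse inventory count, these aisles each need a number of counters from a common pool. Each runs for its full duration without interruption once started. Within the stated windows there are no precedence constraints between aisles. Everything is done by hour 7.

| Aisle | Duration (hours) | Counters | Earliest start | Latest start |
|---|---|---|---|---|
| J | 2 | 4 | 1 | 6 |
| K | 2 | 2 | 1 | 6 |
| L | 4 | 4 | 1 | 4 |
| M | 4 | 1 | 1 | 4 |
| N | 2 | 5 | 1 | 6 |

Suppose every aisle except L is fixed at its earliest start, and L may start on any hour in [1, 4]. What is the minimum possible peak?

12

L@1: h1:16  h2:16  h3:5  h4:5  h5:0  h6:0  h7:0 → peak 16
L@2: h1:12  h2:16  h3:5  h4:5  h5:4  h6:0  h7:0 → peak 16
L@3: h1:12  h2:12  h3:5  h4:5  h5:4  h6:4  h7:0 → peak 12
L@4: h1:12  h2:12  h3:1  h4:5  h5:4  h6:4  h7:4 → peak 12
Best is L@3, peak 12.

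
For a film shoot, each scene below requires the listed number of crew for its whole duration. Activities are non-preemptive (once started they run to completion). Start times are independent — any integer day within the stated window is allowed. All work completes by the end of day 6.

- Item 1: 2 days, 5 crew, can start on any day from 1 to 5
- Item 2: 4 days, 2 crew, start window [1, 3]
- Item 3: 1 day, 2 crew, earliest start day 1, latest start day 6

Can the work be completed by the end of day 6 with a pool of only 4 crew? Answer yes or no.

no

The minimum achievable peak is 5; 4 < 5, so no feasible schedule stays within the cap.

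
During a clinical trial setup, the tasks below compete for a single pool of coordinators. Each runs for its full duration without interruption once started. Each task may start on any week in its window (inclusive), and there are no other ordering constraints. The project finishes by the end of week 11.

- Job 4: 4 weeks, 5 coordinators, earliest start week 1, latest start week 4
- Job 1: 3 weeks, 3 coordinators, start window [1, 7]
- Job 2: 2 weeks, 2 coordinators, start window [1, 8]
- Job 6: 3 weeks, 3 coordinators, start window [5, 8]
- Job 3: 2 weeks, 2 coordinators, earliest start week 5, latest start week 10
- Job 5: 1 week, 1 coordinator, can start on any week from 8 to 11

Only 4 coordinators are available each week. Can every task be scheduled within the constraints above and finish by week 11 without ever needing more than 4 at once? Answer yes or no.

no

Total coordinator-weeks = 47; over 11 weeks the average is 47/11 > 4, so some week must exceed 4.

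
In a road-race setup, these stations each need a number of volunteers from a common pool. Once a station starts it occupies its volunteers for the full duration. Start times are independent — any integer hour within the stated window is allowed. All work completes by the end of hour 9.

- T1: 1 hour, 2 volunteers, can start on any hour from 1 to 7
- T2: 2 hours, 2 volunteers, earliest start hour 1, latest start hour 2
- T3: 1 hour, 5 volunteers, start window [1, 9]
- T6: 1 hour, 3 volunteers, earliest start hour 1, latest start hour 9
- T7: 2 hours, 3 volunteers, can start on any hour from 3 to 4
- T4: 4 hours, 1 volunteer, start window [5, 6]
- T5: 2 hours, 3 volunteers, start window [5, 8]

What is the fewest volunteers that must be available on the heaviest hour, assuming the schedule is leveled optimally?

5

Early-start (T1@1, T2@1, T3@1, T6@1, T7@3, T4@5, T5@5) gives peak 12: h1:12  h2:2  h3:3  h4:3  h5:4  h6:4  h7:1  h8:1  h9:0.
Shift T3→3, T6→2, T7→4, T5→6.
Schedule T1@1, T2@1, T3@3, T6@2, T7@4, T4@5, T5@6: h1:4  h2:5  h3:5  h4:3  h5:4  h6:4  h7:4  h8:1  h9:0 — peak 5.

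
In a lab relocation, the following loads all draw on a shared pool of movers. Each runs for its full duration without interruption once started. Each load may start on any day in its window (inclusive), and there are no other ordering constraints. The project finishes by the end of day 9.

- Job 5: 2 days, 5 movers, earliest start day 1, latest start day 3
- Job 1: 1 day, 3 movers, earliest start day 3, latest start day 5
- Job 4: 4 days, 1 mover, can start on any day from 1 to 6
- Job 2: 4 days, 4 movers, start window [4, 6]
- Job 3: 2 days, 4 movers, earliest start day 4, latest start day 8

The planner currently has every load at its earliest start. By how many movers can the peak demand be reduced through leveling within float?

Early-start peak: d1:6  d2:6  d3:4  d4:9  d5:8  d6:4  d7:4  d8:0  d9:0 ⇒ 9.
Leveled (Job 5@1, Job 1@3, Job 4@3, Job 2@4, Job 3@8): d1:5  d2:5  d3:4  d4:5  d5:5  d6:5  d7:4  d8:4  d9:4 ⇒ 5.
Reduction 9 − 5 = 4.

4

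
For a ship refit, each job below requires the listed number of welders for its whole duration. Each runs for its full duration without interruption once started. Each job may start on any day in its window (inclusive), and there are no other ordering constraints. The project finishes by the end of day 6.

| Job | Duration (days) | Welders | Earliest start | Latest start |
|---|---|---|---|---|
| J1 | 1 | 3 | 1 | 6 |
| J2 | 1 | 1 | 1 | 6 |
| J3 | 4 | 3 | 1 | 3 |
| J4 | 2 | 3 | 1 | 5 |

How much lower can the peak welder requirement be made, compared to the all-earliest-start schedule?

4

Early-start peak: d1:10  d2:6  d3:3  d4:3  d5:0  d6:0 ⇒ 10.
Leveled (J1@1, J2@1, J3@2, J4@2): d1:4  d2:6  d3:6  d4:3  d5:3  d6:0 ⇒ 6.
Reduction 10 − 6 = 4.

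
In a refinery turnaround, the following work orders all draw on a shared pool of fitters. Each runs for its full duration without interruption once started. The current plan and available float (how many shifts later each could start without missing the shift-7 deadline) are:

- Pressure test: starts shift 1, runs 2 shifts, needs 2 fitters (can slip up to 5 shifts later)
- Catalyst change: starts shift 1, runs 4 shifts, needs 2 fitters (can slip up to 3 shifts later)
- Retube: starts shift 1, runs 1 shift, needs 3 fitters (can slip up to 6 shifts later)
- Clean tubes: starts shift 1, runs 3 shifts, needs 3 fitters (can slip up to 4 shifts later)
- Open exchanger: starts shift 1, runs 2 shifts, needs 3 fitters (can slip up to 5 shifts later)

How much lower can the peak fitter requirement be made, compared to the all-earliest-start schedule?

Early-start peak: s1:13  s2:10  s3:5  s4:2  s5:0  s6:0  s7:0 ⇒ 13.
Leveled (Pressure test@1, Catalyst change@2, Retube@1, Clean tubes@3, Open exchanger@6): s1:5  s2:4  s3:5  s4:5  s5:5  s6:3  s7:3 ⇒ 5.
Reduction 13 − 5 = 8.

8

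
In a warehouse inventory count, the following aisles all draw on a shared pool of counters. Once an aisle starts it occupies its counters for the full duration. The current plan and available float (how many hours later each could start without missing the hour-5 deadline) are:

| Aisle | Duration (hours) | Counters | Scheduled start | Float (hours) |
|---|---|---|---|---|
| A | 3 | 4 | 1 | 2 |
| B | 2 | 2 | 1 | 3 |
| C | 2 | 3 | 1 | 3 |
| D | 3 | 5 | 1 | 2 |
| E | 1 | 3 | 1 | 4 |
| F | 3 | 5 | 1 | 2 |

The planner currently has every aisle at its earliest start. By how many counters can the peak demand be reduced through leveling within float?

8

Early-start peak: h1:22  h2:19  h3:14  h4:0  h5:0 ⇒ 22.
Leveled (A@1, B@1, C@1, D@1, E@4, F@3): h1:14  h2:14  h3:14  h4:8  h5:5 ⇒ 14.
Reduction 22 − 14 = 8.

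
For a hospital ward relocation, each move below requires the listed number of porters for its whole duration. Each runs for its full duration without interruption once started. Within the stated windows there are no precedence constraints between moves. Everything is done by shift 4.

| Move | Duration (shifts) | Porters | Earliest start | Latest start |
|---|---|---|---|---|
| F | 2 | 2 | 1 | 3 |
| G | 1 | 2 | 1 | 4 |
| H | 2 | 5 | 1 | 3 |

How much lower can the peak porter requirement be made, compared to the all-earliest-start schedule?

Early-start peak: s1:9  s2:7  s3:0  s4:0 ⇒ 9.
Leveled (F@1, G@1, H@3): s1:4  s2:2  s3:5  s4:5 ⇒ 5.
Reduction 9 − 5 = 4.

4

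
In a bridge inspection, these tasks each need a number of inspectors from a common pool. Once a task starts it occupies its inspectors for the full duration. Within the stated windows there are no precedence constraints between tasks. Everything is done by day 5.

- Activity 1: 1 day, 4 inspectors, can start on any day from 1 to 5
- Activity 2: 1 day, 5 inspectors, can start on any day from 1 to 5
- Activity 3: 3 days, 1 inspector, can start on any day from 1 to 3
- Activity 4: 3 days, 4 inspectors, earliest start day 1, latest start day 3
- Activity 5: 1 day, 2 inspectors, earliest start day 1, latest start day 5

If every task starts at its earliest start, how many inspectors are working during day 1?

16

At early start, day 1 has: Activity 1, Activity 2, Activity 3, Activity 4, Activity 5.
Demand: 4 + 5 + 1 + 4 + 2 = 16.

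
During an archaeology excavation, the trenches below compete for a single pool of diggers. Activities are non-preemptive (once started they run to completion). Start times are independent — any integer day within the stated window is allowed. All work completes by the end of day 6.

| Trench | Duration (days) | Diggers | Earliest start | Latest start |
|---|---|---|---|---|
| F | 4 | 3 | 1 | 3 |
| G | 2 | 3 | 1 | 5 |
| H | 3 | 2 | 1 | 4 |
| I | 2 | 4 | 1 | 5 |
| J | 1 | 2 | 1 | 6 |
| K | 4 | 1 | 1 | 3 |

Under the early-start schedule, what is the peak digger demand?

Early-start schedule: F@1, G@1, H@1, I@1, J@1, K@1.
Load per day: day 1: 15, day 2: 13, day 3: 6, day 4: 4, day 5: 0, day 6: 0.
Peak is 15.

15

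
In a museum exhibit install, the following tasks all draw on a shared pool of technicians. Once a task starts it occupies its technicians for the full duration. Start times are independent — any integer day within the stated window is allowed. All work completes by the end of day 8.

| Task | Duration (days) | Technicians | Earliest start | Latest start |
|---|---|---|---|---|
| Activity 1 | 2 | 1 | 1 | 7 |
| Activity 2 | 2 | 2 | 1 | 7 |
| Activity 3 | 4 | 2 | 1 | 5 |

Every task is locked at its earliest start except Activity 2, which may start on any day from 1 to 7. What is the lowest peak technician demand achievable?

3

Activity 2@1: d1:5  d2:5  d3:2  d4:2  d5:0  d6:0  d7:0  d8:0 → peak 5
Activity 2@2: d1:3  d2:5  d3:4  d4:2  d5:0  d6:0  d7:0  d8:0 → peak 5
Activity 2@3: d1:3  d2:3  d3:4  d4:4  d5:0  d6:0  d7:0  d8:0 → peak 4
Activity 2@4: d1:3  d2:3  d3:2  d4:4  d5:2  d6:0  d7:0  d8:0 → peak 4
Activity 2@5: d1:3  d2:3  d3:2  d4:2  d5:2  d6:2  d7:0  d8:0 → peak 3
Activity 2@6: d1:3  d2:3  d3:2  d4:2  d5:0  d6:2  d7:2  d8:0 → peak 3
Activity 2@7: d1:3  d2:3  d3:2  d4:2  d5:0  d6:0  d7:2  d8:2 → peak 3
Best is Activity 2@5, peak 3.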